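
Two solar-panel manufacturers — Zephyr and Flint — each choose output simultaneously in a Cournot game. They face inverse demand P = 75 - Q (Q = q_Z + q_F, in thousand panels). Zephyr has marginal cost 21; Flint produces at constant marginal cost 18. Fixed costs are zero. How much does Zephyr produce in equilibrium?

Zephyr's profit: π_Z = (75 - Q)q_Z - (21q_Z). Setting ∂π_Z/∂q_Z = 0: 54 - 2q_Z - (q_F) = 0.
Flint's profit: π_F = (75 - Q)q_F - (18q_F). Setting ∂π_F/∂q_F = 0: 57 - 2q_F - (q_Z) = 0.
So q_Z = (54 - q_F)/2 and q_F = (57 - q_Z)/2.
Substituting one into the other gives q_Z = 17 and q_F = 20.

17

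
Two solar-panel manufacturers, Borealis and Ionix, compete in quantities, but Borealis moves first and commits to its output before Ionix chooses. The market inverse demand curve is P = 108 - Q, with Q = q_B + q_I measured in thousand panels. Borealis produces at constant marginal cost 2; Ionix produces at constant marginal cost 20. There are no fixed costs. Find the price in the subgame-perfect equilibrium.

33

Solve by backward induction. Given q_B, the follower Ionix maximises π_I = (108 - q_B - q_I)q_I - 20q_I.
Setting the follower's marginal profit to zero, 88 - q_B - 2q_I = 0, i.e. q_I = (88 - q_B)/2.
The leader anticipates this reaction. Substituting into P = 108 - Q gives P = 64 - (1/2)q_B, so π_B = (64 - (1/2)q_B)q_B - 2q_B.
Leader FOC: 62 - q_B = 0, so q_B = 62.
Then q_I = (88 - 62)/2 = 13.
Total output Q = 75, so price P = 108 - 75 = 33.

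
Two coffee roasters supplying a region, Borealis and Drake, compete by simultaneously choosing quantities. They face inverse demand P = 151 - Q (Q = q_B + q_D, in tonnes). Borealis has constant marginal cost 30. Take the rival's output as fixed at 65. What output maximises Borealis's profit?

With the rival's output fixed at 65, Borealis's profit is π_B = (151 - 65 - q_B)q_B - (30q_B) = (86 - q_B)q_B - (30q_B).
∂π_B/∂q_B = 56 - 2q_B = 0, so q_B = 28.

28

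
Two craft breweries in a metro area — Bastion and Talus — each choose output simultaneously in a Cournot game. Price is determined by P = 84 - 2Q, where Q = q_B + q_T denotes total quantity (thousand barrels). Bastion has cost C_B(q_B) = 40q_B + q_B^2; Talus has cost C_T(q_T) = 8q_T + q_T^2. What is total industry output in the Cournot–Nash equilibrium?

Bastion's profit: π_B = (84 - 2Q)q_B - (40q_B + q_B²). Setting ∂π_B/∂q_B = 0: 44 - 6q_B - 2(q_T) = 0.
Talus's profit: π_T = (84 - 2Q)q_T - (8q_T + q_T²). Setting ∂π_T/∂q_T = 0: 76 - 6q_T - 2(q_B) = 0.
Best responses: q_B = (44 - 2q_T)/6, q_T = (76 - 2q_B)/6.
Solving the pair: q_B = 7/2, q_T = 23/2.
Total output Q = 7/2 + 23/2 = 15.

15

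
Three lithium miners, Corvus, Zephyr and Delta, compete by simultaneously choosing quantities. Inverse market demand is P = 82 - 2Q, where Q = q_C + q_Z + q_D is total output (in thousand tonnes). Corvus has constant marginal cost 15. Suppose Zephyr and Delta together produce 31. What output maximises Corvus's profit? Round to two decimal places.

With rivals' combined output fixed at 31, Corvus's profit is π_C = (82 - 2·31 - 2q_C)q_C - (15q_C) = (20 - 2q_C)q_C - (15q_C).
∂π_C/∂q_C = 5 - 4q_C = 0, so q_C = 5/4.

1.25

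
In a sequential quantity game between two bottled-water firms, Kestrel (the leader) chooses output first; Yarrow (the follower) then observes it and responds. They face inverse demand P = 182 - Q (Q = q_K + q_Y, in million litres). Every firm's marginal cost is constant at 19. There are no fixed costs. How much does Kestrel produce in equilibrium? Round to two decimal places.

81.50

Solve by backward induction. Given q_K, the follower Yarrow maximises π_Y = (182 - q_K - q_Y)q_Y - 19q_Y.
∂π_Y/∂q_Y = 163 - q_K - 2q_Y = 0 gives the reaction function q_Y = (163 - q_K)/2.
The leader anticipates this reaction. Substituting into P = 182 - Q gives P = 201/2 - (1/2)q_K, so π_K = (201/2 - (1/2)q_K)q_K - 19q_K.
Leader FOC: 163/2 - q_K = 0, so q_K = 163/2.
Then q_Y = (163 - 163/2)/2 = 163/4.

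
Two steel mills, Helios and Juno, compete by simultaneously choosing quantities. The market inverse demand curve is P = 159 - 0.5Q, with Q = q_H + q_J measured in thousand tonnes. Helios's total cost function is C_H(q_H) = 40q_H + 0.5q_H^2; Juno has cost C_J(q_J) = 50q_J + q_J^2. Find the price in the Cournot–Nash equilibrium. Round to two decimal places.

Helios's profit: π_H = (159 - 0.5Q)q_H - (40q_H + (1/2)q_H²). Setting ∂π_H/∂q_H = 0: 119 - 2q_H - (1/2)(q_J) = 0.
Juno's profit: π_J = (159 - 0.5Q)q_J - (50q_J + q_J²). Setting ∂π_J/∂q_J = 0: 109 - 3q_J - (1/2)(q_H) = 0.
Rearranging gives the reaction functions q_H = (119 - (1/2)q_J)/2 and q_J = (109 - (1/2)q_H)/3.
Substituting one into the other gives q_H = 1210/23 and q_J = 634/23.
Total output Q = 1844/23, so price P = 159 - (1/2)·(1844/23) = 118.9130.

118.91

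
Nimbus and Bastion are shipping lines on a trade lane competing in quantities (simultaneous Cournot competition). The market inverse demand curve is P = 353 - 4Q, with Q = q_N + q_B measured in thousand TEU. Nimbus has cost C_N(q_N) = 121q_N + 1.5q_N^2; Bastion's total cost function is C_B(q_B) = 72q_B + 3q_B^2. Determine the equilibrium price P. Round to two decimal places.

Nimbus's profit: π_N = (353 - 4Q)q_N - (121q_N + (3/2)q_N²). Setting ∂π_N/∂q_N = 0: 232 - 11q_N - 4(q_B) = 0.
Bastion's profit: π_B = (353 - 4Q)q_B - (72q_B + 3q_B²). Setting ∂π_B/∂q_B = 0: 281 - 14q_B - 4(q_N) = 0.
Best responses: q_N = (232 - 4q_B)/11, q_B = (281 - 4q_N)/14.
Substituting one into the other gives q_N = 354/23 and q_B = 721/46.
Total output Q = 1429/46, so price P = 353 - 4·(1429/46) = 228.7391.

228.74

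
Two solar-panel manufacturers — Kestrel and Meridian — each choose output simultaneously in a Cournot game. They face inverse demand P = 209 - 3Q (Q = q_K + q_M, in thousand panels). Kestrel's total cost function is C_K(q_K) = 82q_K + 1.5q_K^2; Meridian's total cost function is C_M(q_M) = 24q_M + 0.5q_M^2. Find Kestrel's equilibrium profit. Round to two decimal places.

Kestrel's profit: π_K = (209 - 3Q)q_K - (82q_K + (3/2)q_K²). Setting ∂π_K/∂q_K = 0: 127 - 9q_K - 3(q_M) = 0.
Meridian's profit: π_M = (209 - 3Q)q_M - (24q_M + (1/2)q_M²). Setting ∂π_M/∂q_M = 0: 185 - 7q_M - 3(q_K) = 0.
So q_K = (127 - 3q_M)/9 and q_M = (185 - 3q_K)/7.
Substituting one into the other gives q_K = 167/27 and q_M = 214/9.
Price P = 209 - 3·(809/27) = 1072/9.
Kestrel's profit: (1072/9)·(167/27) - 82·(167/27) - (3/2)(167/27)² = 172.1543.

172.15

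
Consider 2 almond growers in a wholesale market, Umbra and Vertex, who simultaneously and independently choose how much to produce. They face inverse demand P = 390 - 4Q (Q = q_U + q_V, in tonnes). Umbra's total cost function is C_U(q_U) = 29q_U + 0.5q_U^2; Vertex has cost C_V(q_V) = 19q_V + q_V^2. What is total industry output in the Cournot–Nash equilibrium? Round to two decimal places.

Umbra's profit: π_U = (390 - 4Q)q_U - (29q_U + (1/2)q_U²). Setting ∂π_U/∂q_U = 0: 361 - 9q_U - 4(q_V) = 0.
Vertex's first-order condition: 371 - 10q_V - 4(q_U) = 0.
Best responses: q_U = (361 - 4q_V)/9, q_V = (371 - 4q_U)/10.
Solving the pair: q_U = 1063/37, q_V = 1895/74.
Total output Q = 1063/37 + 1895/74 = 54.3378.

54.34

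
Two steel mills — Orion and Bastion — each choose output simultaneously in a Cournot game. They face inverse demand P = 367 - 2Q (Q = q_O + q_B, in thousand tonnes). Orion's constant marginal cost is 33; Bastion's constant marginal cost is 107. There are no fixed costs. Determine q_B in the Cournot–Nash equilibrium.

Orion's profit: π_O = (367 - 2Q)q_O - (33q_O). Setting ∂π_O/∂q_O = 0: 334 - 4q_O - 2(q_B) = 0.
Bastion's profit: π_B = (367 - 2Q)q_B - (107q_B). Setting ∂π_B/∂q_B = 0: 260 - 4q_B - 2(q_O) = 0.
So q_O = (334 - 2q_B)/4 and q_B = (260 - 2q_O)/4.
Substituting one into the other gives q_O = 68 and q_B = 31.

31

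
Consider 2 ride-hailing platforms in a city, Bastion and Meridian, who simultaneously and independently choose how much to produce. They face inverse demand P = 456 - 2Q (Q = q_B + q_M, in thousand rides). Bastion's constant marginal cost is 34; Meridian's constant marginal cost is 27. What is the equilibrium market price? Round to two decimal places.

Bastion's profit: π_B = (456 - 2Q)q_B - (34q_B). Setting ∂π_B/∂q_B = 0: 422 - 4q_B - 2(q_M) = 0.
Meridian's profit: π_M = (456 - 2Q)q_M - (27q_M). Setting ∂π_M/∂q_M = 0: 429 - 4q_M - 2(q_B) = 0.
So q_B = (422 - 2q_M)/4 and q_M = (429 - 2q_B)/4.
Substituting one into the other gives q_B = 415/6 and q_M = 218/3.
Total output Q = 851/6, so price P = 456 - 2·(851/6) = 517/3.

172.33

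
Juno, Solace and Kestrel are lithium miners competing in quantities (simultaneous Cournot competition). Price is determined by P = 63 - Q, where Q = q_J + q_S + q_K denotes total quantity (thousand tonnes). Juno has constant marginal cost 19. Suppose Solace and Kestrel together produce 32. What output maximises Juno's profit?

With rivals' combined output fixed at 32, Juno's profit is π_J = (63 - 32 - q_J)q_J - (19q_J) = (31 - q_J)q_J - (19q_J).
∂π_J/∂q_J = 12 - 2q_J = 0, so q_J = 6.

6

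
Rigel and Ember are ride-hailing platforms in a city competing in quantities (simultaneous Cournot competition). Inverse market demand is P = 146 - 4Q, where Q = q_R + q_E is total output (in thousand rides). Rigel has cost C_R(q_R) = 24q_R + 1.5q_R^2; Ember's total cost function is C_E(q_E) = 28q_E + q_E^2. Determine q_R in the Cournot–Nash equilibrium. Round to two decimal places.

Rigel's profit: π_R = (146 - 4Q)q_R - (24q_R + (3/2)q_R²). Setting ∂π_R/∂q_R = 0: 122 - 11q_R - 4(q_E) = 0.
Ember's first-order condition: 118 - 10q_E - 4(q_R) = 0.
Rearranging gives the reaction functions q_R = (122 - 4q_E)/11 and q_E = (118 - 4q_R)/10.
Solving the pair: q_R = 374/47, q_E = 405/47.

7.96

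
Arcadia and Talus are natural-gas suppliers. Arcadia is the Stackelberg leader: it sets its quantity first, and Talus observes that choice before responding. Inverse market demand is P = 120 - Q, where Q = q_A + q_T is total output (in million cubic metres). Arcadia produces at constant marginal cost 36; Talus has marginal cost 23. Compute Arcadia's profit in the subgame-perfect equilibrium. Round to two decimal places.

630.13

Solve by backward induction. Given q_A, the follower Talus maximises π_T = (120 - q_A - q_T)q_T - 23q_T.
∂π_T/∂q_T = 97 - q_A - 2q_T = 0 gives the reaction function q_T = (97 - q_A)/2.
Arcadia substitutes q_T(q_A) into its own profit: π_A = q_A(120 - q_A - (97 - q_A)/2) - 36q_A = (143/2 - (1/2)q_A)q_A - 36q_A.
The leader's first-order condition 71/2 - q_A = 0 yields q_A = 71/2.
Then q_T = (97 - 71/2)/2 = 123/4.
Price P = 120 - 265/4 = 215/4.
Arcadia's profit: (215/4 - 36)·(71/2) = 630.1250.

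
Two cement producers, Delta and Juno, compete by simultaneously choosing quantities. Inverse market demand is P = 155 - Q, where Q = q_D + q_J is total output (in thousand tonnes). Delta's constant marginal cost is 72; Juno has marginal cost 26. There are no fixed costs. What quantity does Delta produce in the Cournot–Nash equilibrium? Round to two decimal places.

Delta's profit: π_D = (155 - Q)q_D - (72q_D). Setting ∂π_D/∂q_D = 0: 83 - 2q_D - (q_J) = 0.
Juno's profit: π_J = (155 - Q)q_J - (26q_J). Setting ∂π_J/∂q_J = 0: 129 - 2q_J - (q_D) = 0.
Best responses: q_D = (83 - q_J)/2, q_J = (129 - q_D)/2.
Substituting one into the other gives q_D = 37/3 and q_J = 175/3.

12.33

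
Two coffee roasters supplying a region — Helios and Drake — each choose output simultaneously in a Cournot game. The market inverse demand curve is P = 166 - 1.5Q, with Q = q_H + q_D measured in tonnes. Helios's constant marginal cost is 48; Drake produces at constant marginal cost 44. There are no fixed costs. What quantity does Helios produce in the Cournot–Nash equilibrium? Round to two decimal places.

25.33

Helios's profit: π_H = (166 - 1.5Q)q_H - (48q_H). Setting ∂π_H/∂q_H = 0: 118 - 3q_H - (3/2)(q_D) = 0.
Drake's first-order condition: 122 - 3q_D - (3/2)(q_H) = 0.
Rearranging gives the reaction functions q_H = (118 - (3/2)q_D)/3 and q_D = (122 - (3/2)q_H)/3.
Substituting one into the other gives q_H = 76/3 and q_D = 28.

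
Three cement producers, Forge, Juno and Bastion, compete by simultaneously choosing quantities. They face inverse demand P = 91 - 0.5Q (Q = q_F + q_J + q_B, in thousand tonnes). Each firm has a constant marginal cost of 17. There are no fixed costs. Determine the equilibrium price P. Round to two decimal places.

35.50

Each firm earns π_i = (91 - 0.5Q)q_i - 17q_i.
Setting ∂π_i/∂q_i = 0 with rivals' quantities fixed: 74 - q_i - (1/2)·Σ_{j≠i} q_j = 0.
With identical firms every q_j equals q_i, so Σ_{j≠i} q_j = 2q_i and 74 = 2q_i, giving q_i = 37.
Total output Q = 111, so price P = 91 - (1/2)·111 = 71/2.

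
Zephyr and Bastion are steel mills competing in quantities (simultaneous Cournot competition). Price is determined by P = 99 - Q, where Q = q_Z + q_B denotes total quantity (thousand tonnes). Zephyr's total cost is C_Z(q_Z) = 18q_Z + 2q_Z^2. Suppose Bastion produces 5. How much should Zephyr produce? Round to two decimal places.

12.67

With the rival's output fixed at 5, Zephyr's profit is π_Z = (99 - 5 - q_Z)q_Z - (18q_Z + 2q_Z²) = (94 - q_Z)q_Z - (18q_Z + 2q_Z²).
∂π_Z/∂q_Z = 76 - 6q_Z = 0, so q_Z = 38/3.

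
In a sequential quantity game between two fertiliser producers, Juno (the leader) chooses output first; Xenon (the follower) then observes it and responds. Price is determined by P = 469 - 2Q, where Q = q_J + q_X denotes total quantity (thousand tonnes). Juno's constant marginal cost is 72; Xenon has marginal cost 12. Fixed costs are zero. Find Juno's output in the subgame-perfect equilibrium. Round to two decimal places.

Solve by backward induction. Given q_J, the follower Xenon maximises π_X = (469 - 2q_J - 2q_X)q_X - 12q_X.
Follower FOC: 457 - 2q_J - 4q_X = 0, so q_X(q_J) = (457 - 2q_J)/4.
Juno substitutes q_X(q_J) into its own profit: π_J = q_J(469 - 2q_J - (457 - 2q_J)/2) - 72q_J = (481/2 - q_J)q_J - 72q_J.
Maximising: ∂π_J/∂q_J = 337/2 - 2q_J = 0, giving q_J = 337/4.
Then q_X = (457 - 2·(337/4))/4 = 577/8.

84.25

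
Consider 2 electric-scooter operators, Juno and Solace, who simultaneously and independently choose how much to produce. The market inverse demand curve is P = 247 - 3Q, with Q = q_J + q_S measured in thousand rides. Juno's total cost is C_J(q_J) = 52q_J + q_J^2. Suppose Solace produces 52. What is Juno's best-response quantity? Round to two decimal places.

4.88

With the rival's output fixed at 52, Juno's profit is π_J = (247 - 3·52 - 3q_J)q_J - (52q_J + q_J²) = (91 - 3q_J)q_J - (52q_J + q_J²).
∂π_J/∂q_J = 39 - 8q_J = 0, so q_J = 39/8.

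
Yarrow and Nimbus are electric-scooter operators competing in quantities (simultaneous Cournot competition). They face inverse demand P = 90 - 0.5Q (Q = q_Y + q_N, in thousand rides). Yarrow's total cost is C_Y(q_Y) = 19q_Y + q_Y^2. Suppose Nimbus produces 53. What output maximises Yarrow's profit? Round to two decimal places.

With the rival's output fixed at 53, Yarrow's profit is π_Y = (90 - (1/2)·53 - (1/2)q_Y)q_Y - (19q_Y + q_Y²) = (127/2 - (1/2)q_Y)q_Y - (19q_Y + q_Y²).
∂π_Y/∂q_Y = 89/2 - 3q_Y = 0, so q_Y = 89/6.

14.83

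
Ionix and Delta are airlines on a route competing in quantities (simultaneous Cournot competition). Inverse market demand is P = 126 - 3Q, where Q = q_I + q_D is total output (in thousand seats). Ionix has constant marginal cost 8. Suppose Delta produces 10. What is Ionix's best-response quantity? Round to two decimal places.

With the rival's output fixed at 10, Ionix's profit is π_I = (126 - 3·10 - 3q_I)q_I - (8q_I) = (96 - 3q_I)q_I - (8q_I).
∂π_I/∂q_I = 88 - 6q_I = 0, so q_I = 44/3.

14.67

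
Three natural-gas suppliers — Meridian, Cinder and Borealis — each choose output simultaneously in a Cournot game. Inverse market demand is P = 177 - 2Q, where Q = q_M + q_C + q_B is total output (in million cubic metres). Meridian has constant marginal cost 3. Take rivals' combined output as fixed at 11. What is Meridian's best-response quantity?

With rivals' combined output fixed at 11, Meridian's profit is π_M = (177 - 2·11 - 2q_M)q_M - (3q_M) = (155 - 2q_M)q_M - (3q_M).
∂π_M/∂q_M = 152 - 4q_M = 0, so q_M = 38.

38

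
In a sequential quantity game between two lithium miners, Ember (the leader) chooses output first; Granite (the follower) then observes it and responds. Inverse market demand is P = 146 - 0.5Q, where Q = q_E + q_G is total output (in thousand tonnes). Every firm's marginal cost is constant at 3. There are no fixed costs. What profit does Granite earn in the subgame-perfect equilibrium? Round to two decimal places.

2556.13

The follower Granite best-responds to any q_E: π_G = (146 - 0.5Q)q_G - 3q_G.
Follower FOC: 143 - (1/2)q_E - q_G = 0, so q_G(q_E) = (143 - (1/2)q_E).
The leader anticipates this reaction. Substituting into P = 146 - 0.5Q gives P = 149/2 - (1/4)q_E, so π_E = (149/2 - (1/4)q_E)q_E - 3q_E.
Maximising: ∂π_E/∂q_E = 143/2 - (1/2)q_E = 0, giving q_E = 143.
Then q_G = (143 - (1/2)·143) = 143/2.
Price P = 146 - (1/2)·(429/2) = 155/4.
Granite's profit: (155/4 - 3)·(143/2) = 2556.1250.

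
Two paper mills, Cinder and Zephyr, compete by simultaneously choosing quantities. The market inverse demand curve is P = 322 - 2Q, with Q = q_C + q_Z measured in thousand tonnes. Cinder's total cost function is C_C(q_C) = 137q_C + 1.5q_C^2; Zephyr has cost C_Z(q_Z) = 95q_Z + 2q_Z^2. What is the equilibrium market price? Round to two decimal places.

Cinder's profit: π_C = (322 - 2Q)q_C - (137q_C + (3/2)q_C²). Setting ∂π_C/∂q_C = 0: 185 - 7q_C - 2(q_Z) = 0.
Zephyr's first-order condition: 227 - 8q_Z - 2(q_C) = 0.
Rearranging gives the reaction functions q_C = (185 - 2q_Z)/7 and q_Z = (227 - 2q_C)/8.
Solving the pair: q_C = 513/26, q_Z = 1219/52.
Total output Q = 43.1731, so price P = 322 - 2·43.1731 = 235.6538.

235.65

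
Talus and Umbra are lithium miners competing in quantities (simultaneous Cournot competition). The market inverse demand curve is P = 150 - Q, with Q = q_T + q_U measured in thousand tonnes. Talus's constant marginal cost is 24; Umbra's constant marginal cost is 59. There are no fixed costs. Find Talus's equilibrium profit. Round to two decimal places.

2880.11

Talus's profit: π_T = (150 - Q)q_T - (24q_T). Setting ∂π_T/∂q_T = 0: 126 - 2q_T - (q_U) = 0.
Umbra's profit: π_U = (150 - Q)q_U - (59q_U). Setting ∂π_U/∂q_U = 0: 91 - 2q_U - (q_T) = 0.
So q_T = (126 - q_U)/2 and q_U = (91 - q_T)/2.
Solving the pair: q_T = 161/3, q_U = 56/3.
Price P = 150 - 217/3 = 233/3.
Talus's profit: (233/3 - 24)·(161/3) = 2880.1111.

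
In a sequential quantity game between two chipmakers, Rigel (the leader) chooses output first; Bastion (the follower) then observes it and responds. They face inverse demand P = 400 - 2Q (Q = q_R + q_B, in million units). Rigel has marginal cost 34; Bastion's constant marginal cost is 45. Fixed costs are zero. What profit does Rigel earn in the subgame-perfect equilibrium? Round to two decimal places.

Solve by backward induction. Given q_R, the follower Bastion maximises π_B = (400 - 2q_R - 2q_B)q_B - 45q_B.
Setting the follower's marginal profit to zero, 355 - 2q_R - 4q_B = 0, i.e. q_B = (355 - 2q_R)/4.
Rigel substitutes q_B(q_R) into its own profit: π_R = q_R(400 - 2q_R - (355 - 2q_R)/2) - 34q_R = (445/2 - q_R)q_R - 34q_R.
Leader FOC: 377/2 - 2q_R = 0, so q_R = 377/4.
Then q_B = (355 - 2·(377/4))/4 = 333/8.
Price P = 400 - 2·(1087/8) = 513/4.
Rigel's profit: (513/4 - 34)·(377/4) = 8883.0625.

8883.06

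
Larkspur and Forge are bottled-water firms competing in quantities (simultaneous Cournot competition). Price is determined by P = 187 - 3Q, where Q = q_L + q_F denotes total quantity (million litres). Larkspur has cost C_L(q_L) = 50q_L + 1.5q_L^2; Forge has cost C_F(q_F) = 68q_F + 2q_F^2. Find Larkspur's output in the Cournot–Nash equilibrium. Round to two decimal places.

Larkspur's profit: π_L = (187 - 3Q)q_L - (50q_L + (3/2)q_L²). Setting ∂π_L/∂q_L = 0: 137 - 9q_L - 3(q_F) = 0.
Forge's profit: π_F = (187 - 3Q)q_F - (68q_F + 2q_F²). Setting ∂π_F/∂q_F = 0: 119 - 10q_F - 3(q_L) = 0.
Rearranging gives the reaction functions q_L = (137 - 3q_F)/9 and q_F = (119 - 3q_L)/10.
Substituting one into the other gives q_L = 1013/81 and q_F = 220/27.

12.51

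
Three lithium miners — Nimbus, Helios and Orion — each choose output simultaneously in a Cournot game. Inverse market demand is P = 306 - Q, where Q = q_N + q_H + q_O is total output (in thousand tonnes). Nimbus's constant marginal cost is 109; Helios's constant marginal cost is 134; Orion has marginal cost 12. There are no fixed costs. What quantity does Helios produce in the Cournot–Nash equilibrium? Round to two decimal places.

Nimbus's profit: π_N = (306 - Q)q_N - (109q_N). Setting ∂π_N/∂q_N = 0: 197 - 2q_N - (q_H + q_O) = 0.
Helios's first-order condition: 172 - 2q_H - (q_N + q_O) = 0.
Orion's profit: π_O = (306 - Q)q_O - (12q_O). Setting ∂π_O/∂q_O = 0: 294 - 2q_O - (q_N + q_H) = 0.
Adding the 3 first-order conditions: 663 − 4Q = 0, so Q = 663/4.
Back-substituting: q_N = (197 − 663/4) = 125/4, q_H = (172 − 663/4) = 25/4, q_O = (294 − 663/4) = 513/4.

6.25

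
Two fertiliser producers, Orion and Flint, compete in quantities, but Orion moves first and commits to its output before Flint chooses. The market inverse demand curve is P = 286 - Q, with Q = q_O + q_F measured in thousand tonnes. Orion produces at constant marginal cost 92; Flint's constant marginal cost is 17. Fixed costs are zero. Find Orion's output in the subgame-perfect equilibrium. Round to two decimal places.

Solve by backward induction. Given q_O, the follower Flint maximises π_F = (286 - q_O - q_F)q_F - 17q_F.
Setting the follower's marginal profit to zero, 269 - q_O - 2q_F = 0, i.e. q_F = (269 - q_O)/2.
The leader anticipates this reaction. Substituting into P = 286 - Q gives P = 303/2 - (1/2)q_O, so π_O = (303/2 - (1/2)q_O)q_O - 92q_O.
Maximising: ∂π_O/∂q_O = 119/2 - q_O = 0, giving q_O = 119/2.
Then q_F = (269 - 119/2)/2 = 419/4.

59.50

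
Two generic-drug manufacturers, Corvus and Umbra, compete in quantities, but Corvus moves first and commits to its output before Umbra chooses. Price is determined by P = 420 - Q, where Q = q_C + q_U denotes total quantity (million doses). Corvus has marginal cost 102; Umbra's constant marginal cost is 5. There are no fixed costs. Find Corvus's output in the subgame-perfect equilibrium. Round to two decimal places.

110.50

Solve by backward induction. Given q_C, the follower Umbra maximises π_U = (420 - q_C - q_U)q_U - 5q_U.
∂π_U/∂q_U = 415 - q_C - 2q_U = 0 gives the reaction function q_U = (415 - q_C)/2.
The leader anticipates this reaction. Substituting into P = 420 - Q gives P = 425/2 - (1/2)q_C, so π_C = (425/2 - (1/2)q_C)q_C - 102q_C.
Maximising: ∂π_C/∂q_C = 221/2 - q_C = 0, giving q_C = 221/2.
Then q_U = (415 - 221/2)/2 = 609/4.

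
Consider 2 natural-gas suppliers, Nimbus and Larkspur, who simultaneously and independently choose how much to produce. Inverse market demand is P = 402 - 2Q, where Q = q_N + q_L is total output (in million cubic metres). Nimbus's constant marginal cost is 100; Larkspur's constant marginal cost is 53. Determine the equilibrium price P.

185

Nimbus's profit: π_N = (402 - 2Q)q_N - (100q_N). Setting ∂π_N/∂q_N = 0: 302 - 4q_N - 2(q_L) = 0.
Larkspur's first-order condition: 349 - 4q_L - 2(q_N) = 0.
So q_N = (302 - 2q_L)/4 and q_L = (349 - 2q_N)/4.
Solving the pair: q_N = 85/2, q_L = 66.
Total output Q = 217/2, so price P = 402 - 2·(217/2) = 185.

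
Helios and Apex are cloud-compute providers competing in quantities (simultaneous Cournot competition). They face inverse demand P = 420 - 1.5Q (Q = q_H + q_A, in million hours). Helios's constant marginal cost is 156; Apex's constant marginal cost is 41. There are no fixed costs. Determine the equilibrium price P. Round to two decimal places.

205.67

Helios's profit: π_H = (420 - 1.5Q)q_H - (156q_H). Setting ∂π_H/∂q_H = 0: 264 - 3q_H - (3/2)(q_A) = 0.
Apex's profit: π_A = (420 - 1.5Q)q_A - (41q_A). Setting ∂π_A/∂q_A = 0: 379 - 3q_A - (3/2)(q_H) = 0.
Rearranging gives the reaction functions q_H = (264 - (3/2)q_A)/3 and q_A = (379 - (3/2)q_H)/3.
Substituting one into the other gives q_H = 298/9 and q_A = 988/9.
Total output Q = 1286/9, so price P = 420 - (3/2)·(1286/9) = 617/3.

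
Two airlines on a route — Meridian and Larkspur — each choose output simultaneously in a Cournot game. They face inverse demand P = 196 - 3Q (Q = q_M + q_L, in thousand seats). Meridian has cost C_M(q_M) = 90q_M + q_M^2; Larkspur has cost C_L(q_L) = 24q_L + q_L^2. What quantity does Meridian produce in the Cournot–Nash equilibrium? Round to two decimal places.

Meridian's profit: π_M = (196 - 3Q)q_M - (90q_M + q_M²). Setting ∂π_M/∂q_M = 0: 106 - 8q_M - 3(q_L) = 0.
Larkspur's profit: π_L = (196 - 3Q)q_L - (24q_L + q_L²). Setting ∂π_L/∂q_L = 0: 172 - 8q_L - 3(q_M) = 0.
Best responses: q_M = (106 - 3q_L)/8, q_L = (172 - 3q_M)/8.
Solving the pair: q_M = 332/55, q_L = 1058/55.

6.04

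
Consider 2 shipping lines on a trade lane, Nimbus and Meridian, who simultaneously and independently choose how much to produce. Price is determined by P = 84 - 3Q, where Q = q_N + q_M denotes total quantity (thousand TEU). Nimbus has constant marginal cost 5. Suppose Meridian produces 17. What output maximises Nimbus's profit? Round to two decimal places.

With the rival's output fixed at 17, Nimbus's profit is π_N = (84 - 3·17 - 3q_N)q_N - (5q_N) = (33 - 3q_N)q_N - (5q_N).
∂π_N/∂q_N = 28 - 6q_N = 0, so q_N = 14/3.

4.67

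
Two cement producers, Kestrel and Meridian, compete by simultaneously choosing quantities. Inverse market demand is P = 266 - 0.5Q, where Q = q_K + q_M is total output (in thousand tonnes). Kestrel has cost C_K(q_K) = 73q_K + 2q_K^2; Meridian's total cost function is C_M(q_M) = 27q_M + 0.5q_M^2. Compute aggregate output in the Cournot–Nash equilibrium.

140

Kestrel's profit: π_K = (266 - 0.5Q)q_K - (73q_K + 2q_K²). Setting ∂π_K/∂q_K = 0: 193 - 5q_K - (1/2)(q_M) = 0.
Meridian's profit: π_M = (266 - 0.5Q)q_M - (27q_M + (1/2)q_M²). Setting ∂π_M/∂q_M = 0: 239 - 2q_M - (1/2)(q_K) = 0.
Rearranging gives the reaction functions q_K = (193 - (1/2)q_M)/5 and q_M = (239 - (1/2)q_K)/2.
Solving the pair: q_K = 82/3, q_M = 338/3.
Total output Q = 82/3 + 338/3 = 140.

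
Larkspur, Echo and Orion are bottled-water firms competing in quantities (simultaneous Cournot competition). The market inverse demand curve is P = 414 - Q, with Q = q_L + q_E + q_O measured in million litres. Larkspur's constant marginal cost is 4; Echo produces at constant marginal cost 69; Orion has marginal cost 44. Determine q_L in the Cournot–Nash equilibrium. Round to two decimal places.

Larkspur's profit: π_L = (414 - Q)q_L - (4q_L). Setting ∂π_L/∂q_L = 0: 410 - 2q_L - (q_E + q_O) = 0.
Echo's first-order condition: 345 - 2q_E - (q_L + q_O) = 0.
Orion's first-order condition: 370 - 2q_O - (q_L + q_E) = 0.
Adding the 3 first-order conditions: 1125 − 4Q = 0, so Q = 1125/4.
Back-substituting: q_L = (410 − 1125/4) = 515/4, q_E = (345 − 1125/4) = 255/4, q_O = (370 − 1125/4) = 355/4.

128.75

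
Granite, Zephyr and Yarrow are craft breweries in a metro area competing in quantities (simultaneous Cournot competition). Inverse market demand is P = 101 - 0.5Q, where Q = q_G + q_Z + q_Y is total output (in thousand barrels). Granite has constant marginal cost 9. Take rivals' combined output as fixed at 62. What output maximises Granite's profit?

61

With rivals' combined output fixed at 62, Granite's profit is π_G = (101 - (1/2)·62 - (1/2)q_G)q_G - (9q_G) = (70 - (1/2)q_G)q_G - (9q_G).
∂π_G/∂q_G = 61 - q_G = 0, so q_G = 61.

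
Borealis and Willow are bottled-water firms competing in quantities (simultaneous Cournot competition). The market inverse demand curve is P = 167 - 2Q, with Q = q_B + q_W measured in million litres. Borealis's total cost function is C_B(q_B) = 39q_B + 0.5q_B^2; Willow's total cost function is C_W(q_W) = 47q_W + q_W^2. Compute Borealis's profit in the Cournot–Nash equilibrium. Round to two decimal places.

1031.01

Borealis's profit: π_B = (167 - 2Q)q_B - (39q_B + (1/2)q_B²). Setting ∂π_B/∂q_B = 0: 128 - 5q_B - 2(q_W) = 0.
Willow's first-order condition: 120 - 6q_W - 2(q_B) = 0.
Rearranging gives the reaction functions q_B = (128 - 2q_W)/5 and q_W = (120 - 2q_B)/6.
Substituting one into the other gives q_B = 264/13 and q_W = 172/13.
Price P = 167 - 2·(436/13) = 1299/13.
Borealis's profit: (1299/13)·(264/13) - 39·(264/13) - (1/2)(264/13)² = 1031.0059.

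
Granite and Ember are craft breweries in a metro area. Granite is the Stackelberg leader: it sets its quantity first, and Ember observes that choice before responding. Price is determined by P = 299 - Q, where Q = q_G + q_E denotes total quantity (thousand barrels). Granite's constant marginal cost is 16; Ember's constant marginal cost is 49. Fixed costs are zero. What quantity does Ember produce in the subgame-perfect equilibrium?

Solve by backward induction. Given q_G, the follower Ember maximises π_E = (299 - q_G - q_E)q_E - 49q_E.
Follower FOC: 250 - q_G - 2q_E = 0, so q_E(q_G) = (250 - q_G)/2.
The leader anticipates this reaction. Substituting into P = 299 - Q gives P = 174 - (1/2)q_G, so π_G = (174 - (1/2)q_G)q_G - 16q_G.
Maximising: ∂π_G/∂q_G = 158 - q_G = 0, giving q_G = 158.
Then q_E = (250 - 158)/2 = 46.

46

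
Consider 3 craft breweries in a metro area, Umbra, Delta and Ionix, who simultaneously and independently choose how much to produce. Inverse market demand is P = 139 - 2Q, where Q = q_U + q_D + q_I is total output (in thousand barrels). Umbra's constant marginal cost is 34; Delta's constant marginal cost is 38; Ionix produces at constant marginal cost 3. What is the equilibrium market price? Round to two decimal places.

53.50

Umbra's profit: π_U = (139 - 2Q)q_U - (34q_U). Setting ∂π_U/∂q_U = 0: 105 - 4q_U - 2(q_D + q_I) = 0.
Delta's first-order condition: 101 - 4q_D - 2(q_U + q_I) = 0.
Ionix's profit: π_I = (139 - 2Q)q_I - (3q_I). Setting ∂π_I/∂q_I = 0: 136 - 4q_I - 2(q_U + q_D) = 0.
Summing all 3 equations gives 342 − 8Q = 0, hence Q = 171/4.
Back-substituting: q_U = (105 − 171/2)/2 = 39/4, q_D = (101 − 171/2)/2 = 31/4, q_I = (136 − 171/2)/2 = 101/4.
Total output Q = 171/4, so price P = 139 - 2·(171/4) = 107/2.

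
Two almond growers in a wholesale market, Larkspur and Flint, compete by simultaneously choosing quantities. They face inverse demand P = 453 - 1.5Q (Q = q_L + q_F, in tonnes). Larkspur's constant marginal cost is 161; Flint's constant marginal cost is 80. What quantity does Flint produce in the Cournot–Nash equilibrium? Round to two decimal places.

Larkspur's profit: π_L = (453 - 1.5Q)q_L - (161q_L). Setting ∂π_L/∂q_L = 0: 292 - 3q_L - (3/2)(q_F) = 0.
Flint's first-order condition: 373 - 3q_F - (3/2)(q_L) = 0.
So q_L = (292 - (3/2)q_F)/3 and q_F = (373 - (3/2)q_L)/3.
Solving the pair: q_L = 422/9, q_F = 908/9.

100.89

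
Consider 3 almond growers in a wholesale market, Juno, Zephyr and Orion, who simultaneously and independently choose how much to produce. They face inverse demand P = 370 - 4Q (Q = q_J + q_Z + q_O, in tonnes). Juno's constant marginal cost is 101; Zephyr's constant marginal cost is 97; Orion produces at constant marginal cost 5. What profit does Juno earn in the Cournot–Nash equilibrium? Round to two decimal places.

446.27

Juno's profit: π_J = (370 - 4Q)q_J - (101q_J). Setting ∂π_J/∂q_J = 0: 269 - 8q_J - 4(q_Z + q_O) = 0.
Zephyr's first-order condition: 273 - 8q_Z - 4(q_J + q_O) = 0.
Orion's profit: π_O = (370 - 4Q)q_O - (5q_O). Setting ∂π_O/∂q_O = 0: 365 - 8q_O - 4(q_J + q_Z) = 0.
Adding the 3 first-order conditions: 907 − 16Q = 0, so Q = 907/16.
Back-substituting: q_J = (269 − 907/4)/4 = 169/16, q_Z = (273 − 907/4)/4 = 185/16, q_O = (365 − 907/4)/4 = 553/16.
Price P = 370 - 4·(907/16) = 573/4.
Juno's profit: (573/4 - 101)·(169/16) = 446.2656.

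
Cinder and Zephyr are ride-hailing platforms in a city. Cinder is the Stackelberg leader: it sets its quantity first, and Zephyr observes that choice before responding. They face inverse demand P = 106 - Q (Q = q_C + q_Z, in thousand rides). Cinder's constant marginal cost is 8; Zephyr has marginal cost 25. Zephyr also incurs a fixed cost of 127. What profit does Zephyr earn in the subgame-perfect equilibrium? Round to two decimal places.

11.06

Solve by backward induction. Given q_C, the follower Zephyr maximises π_Z = (106 - q_C - q_Z)q_Z - 25q_Z.
Follower FOC: 81 - q_C - 2q_Z = 0, so q_Z(q_C) = (81 - q_C)/2.
The leader anticipates this reaction. Substituting into P = 106 - Q gives P = 131/2 - (1/2)q_C, so π_C = (131/2 - (1/2)q_C)q_C - 8q_C.
Leader FOC: 115/2 - q_C = 0, so q_C = 115/2.
Then q_Z = (81 - 115/2)/2 = 47/4.
Price P = 106 - 277/4 = 147/4.
Zephyr's profit: (147/4 - 25)·(47/4) - 127 = 177/16.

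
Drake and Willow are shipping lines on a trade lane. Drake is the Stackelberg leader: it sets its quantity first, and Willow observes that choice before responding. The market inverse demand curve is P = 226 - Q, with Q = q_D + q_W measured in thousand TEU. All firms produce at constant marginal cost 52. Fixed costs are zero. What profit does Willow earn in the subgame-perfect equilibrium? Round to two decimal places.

Solve by backward induction. Given q_D, the follower Willow maximises π_W = (226 - q_D - q_W)q_W - 52q_W.
Setting the follower's marginal profit to zero, 174 - q_D - 2q_W = 0, i.e. q_W = (174 - q_D)/2.
The leader anticipates this reaction. Substituting into P = 226 - Q gives P = 139 - (1/2)q_D, so π_D = (139 - (1/2)q_D)q_D - 52q_D.
Leader FOC: 87 - q_D = 0, so q_D = 87.
Then q_W = (174 - 87)/2 = 87/2.
Price P = 226 - 261/2 = 191/2.
Willow's profit: (191/2 - 52)·(87/2) = 1892.2500.

1892.25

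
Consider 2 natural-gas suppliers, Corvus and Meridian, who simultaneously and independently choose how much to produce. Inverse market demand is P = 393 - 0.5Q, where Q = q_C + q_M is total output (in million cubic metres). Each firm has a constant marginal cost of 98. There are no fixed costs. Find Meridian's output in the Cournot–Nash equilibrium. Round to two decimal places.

Each firm earns π_i = (393 - 0.5Q)q_i - 98q_i.
First-order condition (treating rivals' output as given): 295 - q_i - (1/2)q_j = 0.
By symmetry each firm produces the same amount; substituting q_j = q_i yields q_i = 295/(3/2) = 590/3.

196.67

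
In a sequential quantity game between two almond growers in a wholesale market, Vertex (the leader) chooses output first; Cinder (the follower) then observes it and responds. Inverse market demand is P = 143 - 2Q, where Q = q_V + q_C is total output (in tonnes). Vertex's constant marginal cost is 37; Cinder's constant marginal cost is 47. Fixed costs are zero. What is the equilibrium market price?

Solve by backward induction. Given q_V, the follower Cinder maximises π_C = (143 - 2q_V - 2q_C)q_C - 47q_C.
∂π_C/∂q_C = 96 - 2q_V - 4q_C = 0 gives the reaction function q_C = (96 - 2q_V)/4.
The leader anticipates this reaction. Substituting into P = 143 - 2Q gives P = 95 - q_V, so π_V = (95 - q_V)q_V - 37q_V.
Maximising: ∂π_V/∂q_V = 58 - 2q_V = 0, giving q_V = 29.
Then q_C = (96 - 2·29)/4 = 19/2.
Total output Q = 77/2, so price P = 143 - 2·(77/2) = 66.

66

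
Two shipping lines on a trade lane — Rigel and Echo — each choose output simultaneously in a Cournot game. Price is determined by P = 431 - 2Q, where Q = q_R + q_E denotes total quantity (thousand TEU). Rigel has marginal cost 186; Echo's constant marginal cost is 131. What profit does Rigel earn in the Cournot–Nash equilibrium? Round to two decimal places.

2005.56

Rigel's profit: π_R = (431 - 2Q)q_R - (186q_R). Setting ∂π_R/∂q_R = 0: 245 - 4q_R - 2(q_E) = 0.
Echo's profit: π_E = (431 - 2Q)q_E - (131q_E). Setting ∂π_E/∂q_E = 0: 300 - 4q_E - 2(q_R) = 0.
Best responses: q_R = (245 - 2q_E)/4, q_E = (300 - 2q_R)/4.
Solving the pair: q_R = 95/3, q_E = 355/6.
Price P = 431 - 2·(545/6) = 748/3.
Rigel's profit: (748/3 - 186)·(95/3) = 2005.5556.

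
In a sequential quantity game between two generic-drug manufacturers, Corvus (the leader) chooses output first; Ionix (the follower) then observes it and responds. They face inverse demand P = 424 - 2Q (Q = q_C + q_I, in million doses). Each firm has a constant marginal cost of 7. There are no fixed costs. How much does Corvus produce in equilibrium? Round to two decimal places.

Solve by backward induction. Given q_C, the follower Ionix maximises π_I = (424 - 2q_C - 2q_I)q_I - 7q_I.
Follower FOC: 417 - 2q_C - 4q_I = 0, so q_I(q_C) = (417 - 2q_C)/4.
The leader anticipates this reaction. Substituting into P = 424 - 2Q gives P = 431/2 - q_C, so π_C = (431/2 - q_C)q_C - 7q_C.
Leader FOC: 417/2 - 2q_C = 0, so q_C = 417/4.
Then q_I = (417 - 2·(417/4))/4 = 417/8.

104.25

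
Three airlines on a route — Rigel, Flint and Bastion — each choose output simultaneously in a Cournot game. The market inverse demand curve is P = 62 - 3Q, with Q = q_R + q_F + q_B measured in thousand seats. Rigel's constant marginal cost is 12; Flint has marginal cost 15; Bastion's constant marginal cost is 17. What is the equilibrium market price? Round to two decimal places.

26.50

Rigel's profit: π_R = (62 - 3Q)q_R - (12q_R). Setting ∂π_R/∂q_R = 0: 50 - 6q_R - 3(q_F + q_B) = 0.
Flint's profit: π_F = (62 - 3Q)q_F - (15q_F). Setting ∂π_F/∂q_F = 0: 47 - 6q_F - 3(q_R + q_B) = 0.
Bastion's first-order condition: 45 - 6q_B - 3(q_R + q_F) = 0.
Adding the 3 first-order conditions: 142 − 12Q = 0, so Q = 71/6.
Back-substituting: q_R = (50 − 71/2)/3 = 29/6, q_F = (47 − 71/2)/3 = 23/6, q_B = (45 − 71/2)/3 = 19/6.
Total output Q = 71/6, so price P = 62 - 3·(71/6) = 53/2.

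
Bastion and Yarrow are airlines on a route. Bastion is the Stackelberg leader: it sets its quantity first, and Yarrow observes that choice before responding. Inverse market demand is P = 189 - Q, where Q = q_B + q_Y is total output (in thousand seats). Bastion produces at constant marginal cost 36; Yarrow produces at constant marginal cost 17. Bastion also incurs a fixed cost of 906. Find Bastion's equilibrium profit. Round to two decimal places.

1338.50

The follower Yarrow best-responds to any q_B: π_Y = (189 - Q)q_Y - 17q_Y.
Follower FOC: 172 - q_B - 2q_Y = 0, so q_Y(q_B) = (172 - q_B)/2.
The leader anticipates this reaction. Substituting into P = 189 - Q gives P = 103 - (1/2)q_B, so π_B = (103 - (1/2)q_B)q_B - 36q_B.
Leader FOC: 67 - q_B = 0, so q_B = 67.
Then q_Y = (172 - 67)/2 = 105/2.
Price P = 189 - 239/2 = 139/2.
Bastion's profit: (139/2 - 36)·67 - 906 = 1338.5000.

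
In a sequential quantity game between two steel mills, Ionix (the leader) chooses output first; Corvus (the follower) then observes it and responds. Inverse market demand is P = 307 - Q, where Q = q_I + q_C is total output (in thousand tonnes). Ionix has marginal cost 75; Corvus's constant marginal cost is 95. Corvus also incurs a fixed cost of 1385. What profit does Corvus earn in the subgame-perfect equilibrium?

Solve by backward induction. Given q_I, the follower Corvus maximises π_C = (307 - q_I - q_C)q_C - 95q_C.
Follower FOC: 212 - q_I - 2q_C = 0, so q_C(q_I) = (212 - q_I)/2.
Ionix substitutes q_C(q_I) into its own profit: π_I = q_I(307 - q_I - (212 - q_I)/2) - 75q_I = (201 - (1/2)q_I)q_I - 75q_I.
Maximising: ∂π_I/∂q_I = 126 - q_I = 0, giving q_I = 126.
Then q_C = (212 - 126)/2 = 43.
Price P = 307 - 169 = 138.
Corvus's profit: (138 - 95)·43 - 1385 = 464.

464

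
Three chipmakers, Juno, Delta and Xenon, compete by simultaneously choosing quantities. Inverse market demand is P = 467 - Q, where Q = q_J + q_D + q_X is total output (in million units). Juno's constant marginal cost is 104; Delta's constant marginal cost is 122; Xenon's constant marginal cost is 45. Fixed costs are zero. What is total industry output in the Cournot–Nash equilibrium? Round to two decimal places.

Juno's profit: π_J = (467 - Q)q_J - (104q_J). Setting ∂π_J/∂q_J = 0: 363 - 2q_J - (q_D + q_X) = 0.
Delta's profit: π_D = (467 - Q)q_D - (122q_D). Setting ∂π_D/∂q_D = 0: 345 - 2q_D - (q_J + q_X) = 0.
Xenon's first-order condition: 422 - 2q_X - (q_J + q_D) = 0.
Summing all 3 equations gives 1130 − 4Q = 0, hence Q = 565/2.
Back-substituting: q_J = (363 − 565/2) = 161/2, q_D = (345 − 565/2) = 125/2, q_X = (422 − 565/2) = 279/2.
Total output Q = 161/2 + 125/2 + 279/2 = 565/2.

282.50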